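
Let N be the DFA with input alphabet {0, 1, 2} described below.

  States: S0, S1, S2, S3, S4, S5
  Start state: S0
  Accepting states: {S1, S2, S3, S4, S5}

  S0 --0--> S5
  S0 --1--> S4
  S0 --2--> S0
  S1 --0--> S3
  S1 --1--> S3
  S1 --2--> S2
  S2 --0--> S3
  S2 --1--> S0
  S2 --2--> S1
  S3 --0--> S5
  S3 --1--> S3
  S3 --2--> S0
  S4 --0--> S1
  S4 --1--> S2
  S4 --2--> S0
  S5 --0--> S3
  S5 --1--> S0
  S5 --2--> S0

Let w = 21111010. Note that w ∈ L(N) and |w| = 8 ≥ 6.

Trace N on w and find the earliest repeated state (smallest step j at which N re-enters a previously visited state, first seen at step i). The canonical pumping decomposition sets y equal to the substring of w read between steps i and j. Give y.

Run of N on w = 2 1 1 1 1 0 1 0:
  step 0: S0  (start)
  step 1: S0  (read 2: S0→S0)   ← first repeat (S0 seen earlier)
  step 2: S4  (read 1: S0→S4)
  step 3: S2  (read 1: S4→S2)
  step 4: S0  (read 1: S2→S0)
  step 5: S4  (read 1: S0→S4)
  step 6: S1  (read 0: S4→S1)
  step 7: S3  (read 1: S1→S3)
  step 8: S5  (read 0: S3→S5)

So i = 0, j = 1, giving x = w[0:0] = ε, y = w[0:1] = 2, z = w[1:8] = 1111010.
Check: |xy| = 1 ≤ 6 and |y| = 1 ≥ 1. Reading y takes N from S0 back to S0, so every xyⁱz is accepted.

2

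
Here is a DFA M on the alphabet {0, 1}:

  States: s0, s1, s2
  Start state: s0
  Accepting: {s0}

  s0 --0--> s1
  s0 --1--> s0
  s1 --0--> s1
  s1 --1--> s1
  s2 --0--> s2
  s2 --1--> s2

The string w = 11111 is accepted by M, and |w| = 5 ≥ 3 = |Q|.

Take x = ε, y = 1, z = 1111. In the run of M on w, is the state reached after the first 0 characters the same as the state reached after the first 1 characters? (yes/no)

State sequence: s0 -1-> s0

After x (step 0): s0. After xy (step 1): s0.
They match, so y = 1 drives M around a cycle from s0 back to itself; pumping y any number of times keeps M in s0 before reading z, and xyⁱz ∈ L(M) for every i ≥ 0.

yes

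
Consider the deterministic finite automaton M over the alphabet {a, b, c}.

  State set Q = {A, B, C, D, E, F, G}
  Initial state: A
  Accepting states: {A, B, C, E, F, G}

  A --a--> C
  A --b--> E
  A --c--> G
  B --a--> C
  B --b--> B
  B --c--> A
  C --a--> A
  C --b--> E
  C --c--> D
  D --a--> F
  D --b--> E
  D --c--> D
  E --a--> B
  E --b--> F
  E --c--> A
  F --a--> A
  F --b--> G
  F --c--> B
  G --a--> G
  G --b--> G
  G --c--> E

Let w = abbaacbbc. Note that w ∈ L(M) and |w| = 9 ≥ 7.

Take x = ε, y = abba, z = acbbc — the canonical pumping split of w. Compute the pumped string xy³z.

abbaabbaabbaacbbc

xy^3z = ε·abba·abba·abba·acbbc = abbaabbaabbaacbbc.
Reading y = abba takes M from A back to A, so after x·y·y·y the machine is still in A, and z then leads to the accepting state B. Hence abbaabbaabbaacbbc ∈ L(M).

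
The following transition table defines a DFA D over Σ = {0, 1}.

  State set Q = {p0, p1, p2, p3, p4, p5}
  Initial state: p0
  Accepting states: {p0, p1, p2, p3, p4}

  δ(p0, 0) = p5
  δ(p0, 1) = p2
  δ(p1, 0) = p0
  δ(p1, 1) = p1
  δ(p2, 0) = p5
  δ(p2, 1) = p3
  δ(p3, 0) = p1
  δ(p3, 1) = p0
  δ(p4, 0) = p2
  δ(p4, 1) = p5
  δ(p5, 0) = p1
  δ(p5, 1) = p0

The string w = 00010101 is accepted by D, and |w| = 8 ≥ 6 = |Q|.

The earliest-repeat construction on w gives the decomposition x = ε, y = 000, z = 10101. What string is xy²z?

00000010101

xy^2z = ε·000·000·10101 = 00000010101.
Reading y = 000 takes D from p0 back to p0, so after x·y·y the machine is still in p0, and z then leads to the accepting state p0. Hence 00000010101 ∈ L(D).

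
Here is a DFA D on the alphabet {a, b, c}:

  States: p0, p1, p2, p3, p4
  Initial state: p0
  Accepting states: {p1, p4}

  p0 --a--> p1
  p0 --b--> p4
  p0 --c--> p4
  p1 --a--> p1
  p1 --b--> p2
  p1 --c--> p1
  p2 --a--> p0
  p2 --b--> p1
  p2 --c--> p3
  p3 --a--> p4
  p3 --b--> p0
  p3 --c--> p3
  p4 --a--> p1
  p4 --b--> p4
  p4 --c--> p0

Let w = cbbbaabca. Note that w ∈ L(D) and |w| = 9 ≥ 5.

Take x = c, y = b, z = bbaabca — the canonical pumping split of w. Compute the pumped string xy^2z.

xy^2z = c·b·b·bbaabca = cbbbbaabca.
Reading y = b takes D from p4 back to p4, so after x·y·y the machine is still in p4, and z then leads to the accepting state p4. Hence cbbbbaabca ∈ L(D).

cbbbbaabca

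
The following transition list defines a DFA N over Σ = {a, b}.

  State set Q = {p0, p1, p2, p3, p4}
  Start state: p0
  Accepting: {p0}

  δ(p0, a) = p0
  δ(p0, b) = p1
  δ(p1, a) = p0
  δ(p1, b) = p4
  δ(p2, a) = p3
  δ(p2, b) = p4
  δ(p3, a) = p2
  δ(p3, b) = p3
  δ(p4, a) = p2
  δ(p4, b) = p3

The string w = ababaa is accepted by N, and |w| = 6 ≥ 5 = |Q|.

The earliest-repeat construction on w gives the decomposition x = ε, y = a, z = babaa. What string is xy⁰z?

babaa

xy⁰z = xz = ε·babaa = babaa.
Reading y = a takes N from p0 back to p0, so after x the machine is still in p0, and z then leads to the accepting state p0. Hence babaa ∈ L(N).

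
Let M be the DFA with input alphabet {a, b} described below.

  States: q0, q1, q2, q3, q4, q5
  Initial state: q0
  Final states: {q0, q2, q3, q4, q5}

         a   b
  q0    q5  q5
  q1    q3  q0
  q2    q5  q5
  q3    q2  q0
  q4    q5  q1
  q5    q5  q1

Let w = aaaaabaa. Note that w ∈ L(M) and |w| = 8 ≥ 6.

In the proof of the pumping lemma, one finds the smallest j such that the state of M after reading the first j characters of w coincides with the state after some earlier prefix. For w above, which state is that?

Run of M on w = a a a a a b a a:
  step 0: q0  (start)
  step 1: q5  (read a: q0→q5)
  step 2: q5  (read a: q5→q5)   ← first repeat (q5 seen earlier)
  step 3: q5  (read a: q5→q5)
  step 4: q5  (read a: q5→q5)
  step 5: q5  (read a: q5→q5)
  step 6: q1  (read b: q5→q1)
  step 7: q3  (read a: q1→q3)
  step 8: q2  (read a: q3→q2)

The earliest repeat is at step j = 2: M is in q5, which it already visited at step i = 1.
Since M has 6 states, any run of length ≥ 6 visits 6+1 states, so by pigeonhole some state repeats within the first 6 steps — that repeat gives the pumpable loop.

q5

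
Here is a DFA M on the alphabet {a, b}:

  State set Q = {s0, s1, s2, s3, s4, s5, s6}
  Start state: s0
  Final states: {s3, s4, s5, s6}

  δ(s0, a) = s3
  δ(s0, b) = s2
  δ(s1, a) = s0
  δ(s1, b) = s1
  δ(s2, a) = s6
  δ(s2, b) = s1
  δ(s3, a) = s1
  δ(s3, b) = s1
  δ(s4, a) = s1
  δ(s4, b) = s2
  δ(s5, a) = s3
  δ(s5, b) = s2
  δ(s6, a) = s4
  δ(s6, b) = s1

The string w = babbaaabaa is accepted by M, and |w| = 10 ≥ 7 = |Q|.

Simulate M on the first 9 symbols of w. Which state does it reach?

s0

Run of M on the first 9 characters of w = b a b b a a a b a:
  step 0: s0  (start)
  step 1: s2  (read b: s0→s2)
  step 2: s6  (read a: s2→s6)
  step 3: s1  (read b: s6→s1)
  step 4: s1  (read b: s1→s1)
  step 5: s0  (read a: s1→s0)
  step 6: s3  (read a: s0→s3)
  step 7: s1  (read a: s3→s1)
  step 8: s1  (read b: s1→s1)
  step 9: s0  (read a: s1→s0)

After reading 9 characters, M is in state s0.
(This kind of state-tracing is the core of the pumping-lemma construction: with 7 states, pigeonhole forces a repeat within the first 7 steps.)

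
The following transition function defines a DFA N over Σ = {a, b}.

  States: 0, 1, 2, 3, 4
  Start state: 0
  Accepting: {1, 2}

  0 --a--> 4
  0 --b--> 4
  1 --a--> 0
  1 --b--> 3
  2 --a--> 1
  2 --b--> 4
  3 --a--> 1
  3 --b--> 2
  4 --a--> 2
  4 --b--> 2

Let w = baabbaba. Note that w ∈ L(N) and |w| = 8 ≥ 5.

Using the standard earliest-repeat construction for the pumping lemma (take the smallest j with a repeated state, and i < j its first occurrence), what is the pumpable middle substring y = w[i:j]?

abb

State sequence: 0 -b-> 4 -a-> 2 -a-> 1 -b-> 3 -b-> 2 -a-> 1 -b-> 3 -a-> 1
First repeat at step 5: 2 was already visited.

So i = 2, j = 5, giving x = w[0:2] = ba, y = w[2:5] = abb, z = w[5:8] = aba.
Check: |xy| = 5 ≤ 5 and |y| = 3 ≥ 1. Reading y takes N from 2 back to 2, so every xyⁱz is accepted.
The DFA has 5 states, so the proof of the pumping lemma guarantees a repeated state among the first 5+1 visited; the segment between the two visits is the pumpable y.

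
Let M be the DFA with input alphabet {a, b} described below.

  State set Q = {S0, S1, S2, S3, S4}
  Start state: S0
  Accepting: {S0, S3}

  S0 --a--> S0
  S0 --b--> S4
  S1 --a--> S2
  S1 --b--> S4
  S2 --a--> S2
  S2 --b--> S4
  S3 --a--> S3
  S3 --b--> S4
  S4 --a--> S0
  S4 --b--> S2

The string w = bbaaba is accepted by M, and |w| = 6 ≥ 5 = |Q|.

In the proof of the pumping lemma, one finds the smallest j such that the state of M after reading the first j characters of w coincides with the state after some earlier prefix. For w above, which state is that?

State sequence: S0 -b-> S4 -b-> S2 -a-> S2 -a-> S2 -b-> S4 -a-> S0
First repeat at step 3: S2 was already visited.

The earliest repeat is at step j = 3: M is in S2, which it already visited at step i = 2.
Pumping length from the standard proof: p = 5 (the number of states). The repeated state found above gives |xy| = j ≤ 5 and |y| = j − i ≥ 1.

S2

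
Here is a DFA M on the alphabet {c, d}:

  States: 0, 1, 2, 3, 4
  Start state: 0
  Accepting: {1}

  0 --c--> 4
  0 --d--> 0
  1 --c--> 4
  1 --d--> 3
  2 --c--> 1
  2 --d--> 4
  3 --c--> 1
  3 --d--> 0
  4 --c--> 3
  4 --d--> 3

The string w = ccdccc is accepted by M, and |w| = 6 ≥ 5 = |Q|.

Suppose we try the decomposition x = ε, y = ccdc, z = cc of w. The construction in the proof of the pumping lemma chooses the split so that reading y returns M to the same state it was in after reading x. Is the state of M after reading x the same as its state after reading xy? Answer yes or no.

no

State sequence: 0 -c-> 4 -c-> 3 -d-> 0 -c-> 4

After x (step 0): 0. After xy (step 4): 4.
They differ (0 ≠ 4), so y is not a cycle from the state after x; this split is not the one the pumping-lemma construction produces, and pumping y need not keep the string in L(M).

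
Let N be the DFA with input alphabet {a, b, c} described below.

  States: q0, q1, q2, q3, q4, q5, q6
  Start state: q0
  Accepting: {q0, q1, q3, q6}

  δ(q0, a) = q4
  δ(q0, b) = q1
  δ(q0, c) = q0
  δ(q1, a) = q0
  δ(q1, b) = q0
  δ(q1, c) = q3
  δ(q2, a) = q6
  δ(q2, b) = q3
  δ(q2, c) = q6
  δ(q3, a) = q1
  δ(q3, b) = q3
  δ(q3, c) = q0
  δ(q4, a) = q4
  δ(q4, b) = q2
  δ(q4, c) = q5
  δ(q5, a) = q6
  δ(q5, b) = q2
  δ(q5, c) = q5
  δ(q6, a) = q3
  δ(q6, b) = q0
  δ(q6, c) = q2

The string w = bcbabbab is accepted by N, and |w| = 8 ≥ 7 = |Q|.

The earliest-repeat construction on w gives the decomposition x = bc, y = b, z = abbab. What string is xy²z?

bcbbabbab

xy^2z = bc·b·b·abbab = bcbbabbab.
Reading y = b takes N from q3 back to q3, so after x·y·y the machine is still in q3, and z then leads to the accepting state q1. Hence bcbbabbab ∈ L(N).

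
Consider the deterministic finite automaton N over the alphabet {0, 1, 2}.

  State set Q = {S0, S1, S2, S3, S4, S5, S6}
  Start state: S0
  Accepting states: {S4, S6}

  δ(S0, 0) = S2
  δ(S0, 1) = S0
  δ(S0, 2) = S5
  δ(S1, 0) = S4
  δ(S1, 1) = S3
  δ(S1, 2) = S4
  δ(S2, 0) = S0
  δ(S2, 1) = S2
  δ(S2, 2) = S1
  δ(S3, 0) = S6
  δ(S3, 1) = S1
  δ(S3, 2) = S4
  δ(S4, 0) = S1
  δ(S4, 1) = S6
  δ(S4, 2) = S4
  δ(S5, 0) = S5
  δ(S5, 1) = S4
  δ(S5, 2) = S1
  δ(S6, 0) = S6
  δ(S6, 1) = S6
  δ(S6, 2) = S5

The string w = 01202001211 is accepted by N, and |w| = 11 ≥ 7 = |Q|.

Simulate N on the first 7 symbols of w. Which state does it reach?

S4

State sequence: S0 -0-> S2 -1-> S2 -2-> S1 -0-> S4 -2-> S4 -0-> S1 -0-> S4

After reading 7 characters, N is in state S4.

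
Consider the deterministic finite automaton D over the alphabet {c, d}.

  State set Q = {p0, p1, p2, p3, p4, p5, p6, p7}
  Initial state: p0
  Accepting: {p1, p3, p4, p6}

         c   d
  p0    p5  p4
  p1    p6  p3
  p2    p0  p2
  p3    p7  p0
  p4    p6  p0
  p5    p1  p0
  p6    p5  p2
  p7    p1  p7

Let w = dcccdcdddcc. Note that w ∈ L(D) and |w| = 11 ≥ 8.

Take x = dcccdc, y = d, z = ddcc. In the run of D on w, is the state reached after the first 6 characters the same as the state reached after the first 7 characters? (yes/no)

yes

Run of D on the first 7 characters of w = d c c c d c d:
  step 0: p0  (start)
  step 1: p4  (read d: p0→p4)
  step 2: p6  (read c: p4→p6)
  step 3: p5  (read c: p6→p5)
  step 4: p1  (read c: p5→p1)
  step 5: p3  (read d: p1→p3)
  step 6: p7  (read c: p3→p7)
  step 7: p7  (read d: p7→p7)

After x (step 6): p7. After xy (step 7): p7.
They match, so y = d drives D around a cycle from p7 back to itself; pumping y any number of times keeps D in p7 before reading z, and xyⁱz ∈ L(D) for every i ≥ 0.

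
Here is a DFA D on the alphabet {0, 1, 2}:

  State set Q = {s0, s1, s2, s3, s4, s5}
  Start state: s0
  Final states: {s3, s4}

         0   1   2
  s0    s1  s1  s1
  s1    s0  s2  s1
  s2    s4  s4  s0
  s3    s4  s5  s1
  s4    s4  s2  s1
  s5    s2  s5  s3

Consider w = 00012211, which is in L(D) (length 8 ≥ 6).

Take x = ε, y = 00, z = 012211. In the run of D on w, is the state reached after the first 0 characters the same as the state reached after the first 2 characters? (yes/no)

State sequence: s0 -0-> s1 -0-> s0

After x (step 0): s0. After xy (step 2): s0.
They match, so y = 00 drives D around a cycle from s0 back to itself; pumping y any number of times keeps D in s0 before reading z, and xyⁱz ∈ L(D) for every i ≥ 0.

yes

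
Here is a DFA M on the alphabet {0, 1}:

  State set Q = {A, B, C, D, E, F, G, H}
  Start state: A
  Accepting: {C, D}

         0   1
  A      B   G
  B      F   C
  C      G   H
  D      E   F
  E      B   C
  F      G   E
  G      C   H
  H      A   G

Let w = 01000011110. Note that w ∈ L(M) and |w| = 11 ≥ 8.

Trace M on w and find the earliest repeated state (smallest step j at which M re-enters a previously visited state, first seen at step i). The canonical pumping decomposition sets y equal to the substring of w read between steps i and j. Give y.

State sequence: A -0-> B -1-> C -0-> G -0-> C -0-> G -0-> C -1-> H -1-> G -1-> H -1-> G -0-> C
First repeat at step 4: C was already visited.

So i = 2, j = 4, giving x = w[0:2] = 01, y = w[2:4] = 00, z = w[4:11] = 0011110.
Check: |xy| = 4 ≤ 8 and |y| = 2 ≥ 1. Reading y takes M from C back to C, so every xyⁱz is accepted.
With |Q| = 8, pigeonhole forces a state repeat no later than step 8; the substring read between the first and second visits to that state can be pumped.

00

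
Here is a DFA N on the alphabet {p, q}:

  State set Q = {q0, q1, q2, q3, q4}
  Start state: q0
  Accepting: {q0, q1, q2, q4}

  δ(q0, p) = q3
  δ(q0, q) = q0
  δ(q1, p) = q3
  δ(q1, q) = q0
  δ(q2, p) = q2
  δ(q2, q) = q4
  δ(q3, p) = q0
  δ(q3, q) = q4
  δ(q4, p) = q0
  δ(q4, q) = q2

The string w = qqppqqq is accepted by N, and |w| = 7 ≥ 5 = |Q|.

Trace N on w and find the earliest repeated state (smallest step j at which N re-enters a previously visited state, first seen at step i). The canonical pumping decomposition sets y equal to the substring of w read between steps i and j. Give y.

q

Run of N on w = q q p p q q q:
  step 0: q0  (start)
  step 1: q0  (read q: q0→q0)   ← first repeat (q0 seen earlier)
  step 2: q0  (read q: q0→q0)
  step 3: q3  (read p: q0→q3)
  step 4: q0  (read p: q3→q0)
  step 5: q0  (read q: q0→q0)
  step 6: q0  (read q: q0→q0)
  step 7: q0  (read q: q0→q0)

So i = 0, j = 1, giving x = w[0:0] = ε, y = w[0:1] = q, z = w[1:7] = qppqqq.
Check: |xy| = 1 ≤ 5 and |y| = 1 ≥ 1. Reading y takes N from q0 back to q0, so every xyⁱz is accepted.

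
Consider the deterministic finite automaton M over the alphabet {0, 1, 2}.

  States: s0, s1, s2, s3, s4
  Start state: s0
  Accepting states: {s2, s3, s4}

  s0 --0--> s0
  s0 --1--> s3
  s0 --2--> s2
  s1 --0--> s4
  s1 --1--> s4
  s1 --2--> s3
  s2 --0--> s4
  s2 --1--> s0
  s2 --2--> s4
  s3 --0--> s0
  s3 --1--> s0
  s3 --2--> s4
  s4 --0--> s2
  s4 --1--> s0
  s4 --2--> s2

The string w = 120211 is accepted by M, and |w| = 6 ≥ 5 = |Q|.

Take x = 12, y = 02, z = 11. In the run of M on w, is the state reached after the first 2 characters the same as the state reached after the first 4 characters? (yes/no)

Run of M on the first 4 characters of w = 1 2 0 2:
  step 0: s0  (start)
  step 1: s3  (read 1: s0→s3)
  step 2: s4  (read 2: s3→s4)
  step 3: s2  (read 0: s4→s2)
  step 4: s4  (read 2: s2→s4)

After x (step 2): s4. After xy (step 4): s4.
They match, so y = 02 drives M around a cycle from s4 back to itself; pumping y any number of times keeps M in s4 before reading z, and xyⁱz ∈ L(M) for every i ≥ 0.

yes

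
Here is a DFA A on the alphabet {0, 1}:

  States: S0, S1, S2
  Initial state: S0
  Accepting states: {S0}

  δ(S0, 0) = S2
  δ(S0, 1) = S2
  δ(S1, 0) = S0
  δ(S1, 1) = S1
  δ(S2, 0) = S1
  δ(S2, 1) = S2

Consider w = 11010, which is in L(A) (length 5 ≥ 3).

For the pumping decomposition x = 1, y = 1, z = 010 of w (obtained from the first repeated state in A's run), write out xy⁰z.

xy⁰z = xz = 1·010 = 1010.
Reading y = 1 takes A from S2 back to S2, so after x the machine is still in S2, and z then leads to the accepting state S0. Hence 1010 ∈ L(A).

1010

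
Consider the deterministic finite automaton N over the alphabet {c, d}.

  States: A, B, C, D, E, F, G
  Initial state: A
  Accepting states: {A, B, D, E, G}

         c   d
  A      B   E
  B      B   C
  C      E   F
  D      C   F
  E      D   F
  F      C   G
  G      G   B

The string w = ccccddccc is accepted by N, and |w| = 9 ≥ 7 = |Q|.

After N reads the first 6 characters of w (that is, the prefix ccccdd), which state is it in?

F

State sequence: A -c-> B -c-> B -c-> B -c-> B -d-> C -d-> F

After reading 6 characters, N is in state F.
(This kind of state-tracing is the core of the pumping-lemma construction: with 7 states, pigeonhole forces a repeat within the first 7 steps.)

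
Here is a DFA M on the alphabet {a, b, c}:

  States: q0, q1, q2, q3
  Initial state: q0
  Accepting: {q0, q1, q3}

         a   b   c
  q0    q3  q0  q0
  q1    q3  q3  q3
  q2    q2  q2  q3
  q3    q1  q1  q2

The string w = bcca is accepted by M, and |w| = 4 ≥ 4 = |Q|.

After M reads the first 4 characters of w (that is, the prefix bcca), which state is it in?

State sequence: q0 -b-> q0 -c-> q0 -c-> q0 -a-> q3

After reading 4 characters, M is in state q3.
(This kind of state-tracing is the core of the pumping-lemma construction: with 4 states, pigeonhole forces a repeat within the first 4 steps.)

q3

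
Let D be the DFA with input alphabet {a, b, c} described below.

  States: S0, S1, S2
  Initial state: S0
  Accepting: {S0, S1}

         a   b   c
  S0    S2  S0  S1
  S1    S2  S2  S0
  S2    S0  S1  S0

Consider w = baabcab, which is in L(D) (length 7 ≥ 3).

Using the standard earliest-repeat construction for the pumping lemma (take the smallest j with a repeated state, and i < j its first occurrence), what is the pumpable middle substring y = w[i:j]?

State sequence: S0 -b-> S0 -a-> S2 -a-> S0 -b-> S0 -c-> S1 -a-> S2 -b-> S1
First repeat at step 1: S0 was already visited.

So i = 0, j = 1, giving x = w[0:0] = ε, y = w[0:1] = b, z = w[1:7] = aabcab.
Check: |xy| = 1 ≤ 3 and |y| = 1 ≥ 1. Reading y takes D from S0 back to S0, so every xyⁱz is accepted.
The DFA has 3 states, so the proof of the pumping lemma guarantees a repeated state among the first 3+1 visited; the segment between the two visits is the pumpable y.

b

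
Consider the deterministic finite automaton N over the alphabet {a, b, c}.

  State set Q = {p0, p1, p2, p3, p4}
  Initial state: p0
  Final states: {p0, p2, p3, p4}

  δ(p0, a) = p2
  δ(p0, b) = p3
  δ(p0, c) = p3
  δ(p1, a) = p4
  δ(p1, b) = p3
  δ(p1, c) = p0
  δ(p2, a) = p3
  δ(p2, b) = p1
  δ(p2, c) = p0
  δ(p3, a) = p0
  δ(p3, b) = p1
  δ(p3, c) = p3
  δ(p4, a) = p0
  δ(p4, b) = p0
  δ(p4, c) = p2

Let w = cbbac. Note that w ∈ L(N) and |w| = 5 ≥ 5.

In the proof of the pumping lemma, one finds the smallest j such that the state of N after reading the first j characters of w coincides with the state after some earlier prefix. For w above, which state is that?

p3

Run of N on w = c b b a c:
  step 0: p0  (start)
  step 1: p3  (read c: p0→p3)
  step 2: p1  (read b: p3→p1)
  step 3: p3  (read b: p1→p3)   ← first repeat (p3 seen earlier)
  step 4: p0  (read a: p3→p0)
  step 5: p3  (read c: p0→p3)

The earliest repeat is at step j = 3: N is in p3, which it already visited at step i = 1.
With |Q| = 5, pigeonhole forces a state repeat no later than step 5; the substring read between the first and second visits to that state can be pumped.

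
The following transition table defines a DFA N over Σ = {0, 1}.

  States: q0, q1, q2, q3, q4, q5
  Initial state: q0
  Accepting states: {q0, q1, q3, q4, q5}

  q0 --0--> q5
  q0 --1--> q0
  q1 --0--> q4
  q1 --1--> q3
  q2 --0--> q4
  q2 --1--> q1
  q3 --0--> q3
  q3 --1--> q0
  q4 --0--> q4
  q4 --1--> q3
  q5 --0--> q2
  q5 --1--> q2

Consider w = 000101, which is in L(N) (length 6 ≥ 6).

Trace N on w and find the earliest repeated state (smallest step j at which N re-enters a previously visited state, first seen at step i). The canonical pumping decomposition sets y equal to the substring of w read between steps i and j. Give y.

State sequence: q0 -0-> q5 -0-> q2 -0-> q4 -1-> q3 -0-> q3 -1-> q0
First repeat at step 5: q3 was already visited.

So i = 4, j = 5, giving x = w[0:4] = 0001, y = w[4:5] = 0, z = w[5:6] = 1.
Check: |xy| = 5 ≤ 6 and |y| = 1 ≥ 1. Reading y takes N from q3 back to q3, so every xyⁱz is accepted.
Since N has 6 states, any run of length ≥ 6 visits 6+1 states, so by pigeonhole some state repeats within the first 6 steps — that repeat gives the pumpable loop.

0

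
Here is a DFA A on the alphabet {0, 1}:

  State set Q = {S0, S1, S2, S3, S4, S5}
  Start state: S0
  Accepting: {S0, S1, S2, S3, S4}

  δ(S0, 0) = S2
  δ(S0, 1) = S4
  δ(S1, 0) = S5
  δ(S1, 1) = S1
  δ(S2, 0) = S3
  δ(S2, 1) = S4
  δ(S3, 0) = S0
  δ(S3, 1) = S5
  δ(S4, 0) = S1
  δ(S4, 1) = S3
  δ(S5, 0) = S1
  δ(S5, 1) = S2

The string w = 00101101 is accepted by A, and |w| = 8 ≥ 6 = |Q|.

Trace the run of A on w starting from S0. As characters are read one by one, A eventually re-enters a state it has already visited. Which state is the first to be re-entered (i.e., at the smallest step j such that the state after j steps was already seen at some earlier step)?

S1

Run of A on w = 0 0 1 0 1 1 0 1:
  step 0: S0  (start)
  step 1: S2  (read 0: S0→S2)
  step 2: S3  (read 0: S2→S3)
  step 3: S5  (read 1: S3→S5)
  step 4: S1  (read 0: S5→S1)
  step 5: S1  (read 1: S1→S1)   ← first repeat (S1 seen earlier)
  step 6: S1  (read 1: S1→S1)
  step 7: S5  (read 0: S1→S5)
  step 8: S2  (read 1: S5→S2)

The earliest repeat is at step j = 5: A is in S1, which it already visited at step i = 4.
With |Q| = 6, pigeonhole forces a state repeat no later than step 6; the substring read between the first and second visits to that state can be pumped.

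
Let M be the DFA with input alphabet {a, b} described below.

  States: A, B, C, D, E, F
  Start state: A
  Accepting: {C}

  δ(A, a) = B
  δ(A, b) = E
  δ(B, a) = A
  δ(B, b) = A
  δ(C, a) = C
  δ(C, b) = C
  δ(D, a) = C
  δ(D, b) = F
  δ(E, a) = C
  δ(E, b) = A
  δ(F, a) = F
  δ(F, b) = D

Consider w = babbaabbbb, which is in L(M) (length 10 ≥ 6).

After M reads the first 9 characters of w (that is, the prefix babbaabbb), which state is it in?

C

State sequence: A -b-> E -a-> C -b-> C -b-> C -a-> C -a-> C -b-> C -b-> C -b-> C

After reading 9 characters, M is in state C.
(This kind of state-tracing is the core of the pumping-lemma construction: with 6 states, pigeonhole forces a repeat within the first 6 steps.)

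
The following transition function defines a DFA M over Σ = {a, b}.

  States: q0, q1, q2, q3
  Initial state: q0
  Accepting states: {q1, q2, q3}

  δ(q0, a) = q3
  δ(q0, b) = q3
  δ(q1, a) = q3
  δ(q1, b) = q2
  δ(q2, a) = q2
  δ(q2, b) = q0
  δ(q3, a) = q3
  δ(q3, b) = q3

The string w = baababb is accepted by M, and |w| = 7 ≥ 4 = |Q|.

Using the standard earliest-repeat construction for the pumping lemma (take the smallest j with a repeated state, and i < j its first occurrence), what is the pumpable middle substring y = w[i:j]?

a

State sequence: q0 -b-> q3 -a-> q3 -a-> q3 -b-> q3 -a-> q3 -b-> q3 -b-> q3
First repeat at step 2: q3 was already visited.

So i = 1, j = 2, giving x = w[0:1] = b, y = w[1:2] = a, z = w[2:7] = ababb.
Check: |xy| = 2 ≤ 4 and |y| = 1 ≥ 1. Reading y takes M from q3 back to q3, so every xyⁱz is accepted.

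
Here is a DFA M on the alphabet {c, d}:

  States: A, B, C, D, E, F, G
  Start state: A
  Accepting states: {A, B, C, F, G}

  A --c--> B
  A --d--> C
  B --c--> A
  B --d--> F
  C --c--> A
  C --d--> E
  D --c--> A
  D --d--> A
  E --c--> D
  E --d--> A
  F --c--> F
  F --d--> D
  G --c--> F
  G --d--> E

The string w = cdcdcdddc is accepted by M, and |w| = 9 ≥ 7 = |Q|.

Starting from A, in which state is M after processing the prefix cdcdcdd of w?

E

State sequence: A -c-> B -d-> F -c-> F -d-> D -c-> A -d-> C -d-> E

After reading 7 characters, M is in state E.
(This kind of state-tracing is the core of the pumping-lemma construction: with 7 states, pigeonhole forces a repeat within the first 7 steps.)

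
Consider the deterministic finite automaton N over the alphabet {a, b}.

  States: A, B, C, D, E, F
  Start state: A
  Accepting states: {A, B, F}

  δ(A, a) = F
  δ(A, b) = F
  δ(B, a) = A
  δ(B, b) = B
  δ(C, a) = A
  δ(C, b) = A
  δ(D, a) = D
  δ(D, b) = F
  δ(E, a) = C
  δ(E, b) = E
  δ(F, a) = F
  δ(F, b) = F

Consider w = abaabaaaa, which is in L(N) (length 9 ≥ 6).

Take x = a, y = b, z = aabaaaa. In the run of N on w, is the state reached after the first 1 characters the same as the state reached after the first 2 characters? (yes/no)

State sequence: A -a-> F -b-> F

After x (step 1): F. After xy (step 2): F.
They match, so y = b drives N around a cycle from F back to itself; pumping y any number of times keeps N in F before reading z, and xyⁱz ∈ L(N) for every i ≥ 0.

yes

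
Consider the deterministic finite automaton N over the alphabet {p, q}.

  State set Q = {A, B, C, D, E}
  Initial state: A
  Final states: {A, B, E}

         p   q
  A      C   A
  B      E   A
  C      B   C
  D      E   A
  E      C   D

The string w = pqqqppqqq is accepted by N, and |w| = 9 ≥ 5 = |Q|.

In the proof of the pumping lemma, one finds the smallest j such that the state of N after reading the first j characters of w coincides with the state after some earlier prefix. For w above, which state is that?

C

Run of N on w = p q q q p p q q q:
  step 0: A  (start)
  step 1: C  (read p: A→C)
  step 2: C  (read q: C→C)   ← first repeat (C seen earlier)
  step 3: C  (read q: C→C)
  step 4: C  (read q: C→C)
  step 5: B  (read p: C→B)
  step 6: E  (read p: B→E)
  step 7: D  (read q: E→D)
  step 8: A  (read q: D→A)
  step 9: A  (read q: A→A)

The earliest repeat is at step j = 2: N is in C, which it already visited at step i = 1.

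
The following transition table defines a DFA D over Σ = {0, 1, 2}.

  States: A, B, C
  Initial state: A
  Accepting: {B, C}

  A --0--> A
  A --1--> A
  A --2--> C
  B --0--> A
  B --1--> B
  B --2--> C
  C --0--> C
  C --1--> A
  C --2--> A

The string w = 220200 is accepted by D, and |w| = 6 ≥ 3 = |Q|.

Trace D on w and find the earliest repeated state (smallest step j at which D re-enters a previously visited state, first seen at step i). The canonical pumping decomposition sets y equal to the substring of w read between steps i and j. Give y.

Run of D on w = 2 2 0 2 0 0:
  step 0: A  (start)
  step 1: C  (read 2: A→C)
  step 2: A  (read 2: C→A)   ← first repeat (A seen earlier)
  step 3: A  (read 0: A→A)
  step 4: C  (read 2: A→C)
  step 5: C  (read 0: C→C)
  step 6: C  (read 0: C→C)

So i = 0, j = 2, giving x = w[0:0] = ε, y = w[0:2] = 22, z = w[2:6] = 0200.
Check: |xy| = 2 ≤ 3 and |y| = 2 ≥ 1. Reading y takes D from A back to A, so every xyⁱz is accepted.
The DFA has 3 states, so the proof of the pumping lemma guarantees a repeated state among the first 3+1 visited; the segment between the two visits is the pumpable y.

22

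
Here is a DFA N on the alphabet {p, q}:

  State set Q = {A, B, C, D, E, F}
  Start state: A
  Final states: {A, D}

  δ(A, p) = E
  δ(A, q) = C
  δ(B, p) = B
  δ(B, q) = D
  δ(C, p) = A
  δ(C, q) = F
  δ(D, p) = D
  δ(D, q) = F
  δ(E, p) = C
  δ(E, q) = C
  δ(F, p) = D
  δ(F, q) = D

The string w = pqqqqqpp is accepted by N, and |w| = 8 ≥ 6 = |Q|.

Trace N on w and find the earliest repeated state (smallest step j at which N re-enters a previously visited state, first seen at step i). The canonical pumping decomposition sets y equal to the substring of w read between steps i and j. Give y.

Run of N on w = p q q q q q p p:
  step 0: A  (start)
  step 1: E  (read p: A→E)
  step 2: C  (read q: E→C)
  step 3: F  (read q: C→F)
  step 4: D  (read q: F→D)
  step 5: F  (read q: D→F)   ← first repeat (F seen earlier)
  step 6: D  (read q: F→D)
  step 7: D  (read p: D→D)
  step 8: D  (read p: D→D)

So i = 3, j = 5, giving x = w[0:3] = pqq, y = w[3:5] = qq, z = w[5:8] = qpp.
Check: |xy| = 5 ≤ 6 and |y| = 2 ≥ 1. Reading y takes N from F back to F, so every xyⁱz is accepted.
The DFA has 6 states, so the proof of the pumping lemma guarantees a repeated state among the first 6+1 visited; the segment between the two visits is the pumpable y.

qq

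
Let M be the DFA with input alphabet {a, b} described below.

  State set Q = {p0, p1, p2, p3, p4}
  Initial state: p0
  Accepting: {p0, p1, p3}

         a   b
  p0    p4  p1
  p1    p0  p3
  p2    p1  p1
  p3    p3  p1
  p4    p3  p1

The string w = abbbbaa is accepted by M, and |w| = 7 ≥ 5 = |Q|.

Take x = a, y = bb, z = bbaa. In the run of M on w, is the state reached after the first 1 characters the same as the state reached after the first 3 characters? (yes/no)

no

State sequence: p0 -a-> p4 -b-> p1 -b-> p3

After x (step 1): p4. After xy (step 3): p3.
They differ (p4 ≠ p3), so y is not a cycle from the state after x; this split is not the one the pumping-lemma construction produces, and pumping y need not keep the string in L(M).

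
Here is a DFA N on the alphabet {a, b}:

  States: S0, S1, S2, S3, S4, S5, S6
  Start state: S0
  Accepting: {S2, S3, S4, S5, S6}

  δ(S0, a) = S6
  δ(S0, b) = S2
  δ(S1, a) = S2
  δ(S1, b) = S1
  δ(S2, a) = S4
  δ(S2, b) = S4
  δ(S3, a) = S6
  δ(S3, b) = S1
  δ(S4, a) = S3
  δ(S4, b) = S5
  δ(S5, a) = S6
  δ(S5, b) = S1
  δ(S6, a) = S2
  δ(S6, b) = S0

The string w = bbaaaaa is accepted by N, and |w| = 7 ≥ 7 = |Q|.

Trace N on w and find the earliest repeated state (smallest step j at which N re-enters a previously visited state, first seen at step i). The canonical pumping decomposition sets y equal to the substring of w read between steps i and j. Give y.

baaa

State sequence: S0 -b-> S2 -b-> S4 -a-> S3 -a-> S6 -a-> S2 -a-> S4 -a-> S3
First repeat at step 5: S2 was already visited.

So i = 1, j = 5, giving x = w[0:1] = b, y = w[1:5] = baaa, z = w[5:7] = aa.
Check: |xy| = 5 ≤ 7 and |y| = 4 ≥ 1. Reading y takes N from S2 back to S2, so every xyⁱz is accepted.
The DFA has 7 states, so the proof of the pumping lemma guarantees a repeated state among the first 7+1 visited; the segment between the two visits is the pumpable y.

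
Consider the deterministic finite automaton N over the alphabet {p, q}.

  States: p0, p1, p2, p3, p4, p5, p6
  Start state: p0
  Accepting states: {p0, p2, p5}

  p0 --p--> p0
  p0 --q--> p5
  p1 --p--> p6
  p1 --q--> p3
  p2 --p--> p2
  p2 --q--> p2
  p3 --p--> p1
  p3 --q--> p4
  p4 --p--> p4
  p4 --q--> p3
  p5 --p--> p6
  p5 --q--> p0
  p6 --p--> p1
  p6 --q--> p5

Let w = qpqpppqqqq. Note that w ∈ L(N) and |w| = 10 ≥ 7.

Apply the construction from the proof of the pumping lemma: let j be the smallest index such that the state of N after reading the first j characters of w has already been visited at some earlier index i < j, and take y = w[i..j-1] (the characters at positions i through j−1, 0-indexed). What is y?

pq

Run of N on w = q p q p p p q q q q:
  step 0: p0  (start)
  step 1: p5  (read q: p0→p5)
  step 2: p6  (read p: p5→p6)
  step 3: p5  (read q: p6→p5)   ← first repeat (p5 seen earlier)
  step 4: p6  (read p: p5→p6)
  step 5: p1  (read p: p6→p1)
  step 6: p6  (read p: p1→p6)
  step 7: p5  (read q: p6→p5)
  step 8: p0  (read q: p5→p0)
  step 9: p5  (read q: p0→p5)
  step 10: p0  (read q: p5→p0)

So i = 1, j = 3, giving x = w[0:1] = q, y = w[1:3] = pq, z = w[3:10] = pppqqqq.
Check: |xy| = 3 ≤ 7 and |y| = 2 ≥ 1. Reading y takes N from p5 back to p5, so every xyⁱz is accepted.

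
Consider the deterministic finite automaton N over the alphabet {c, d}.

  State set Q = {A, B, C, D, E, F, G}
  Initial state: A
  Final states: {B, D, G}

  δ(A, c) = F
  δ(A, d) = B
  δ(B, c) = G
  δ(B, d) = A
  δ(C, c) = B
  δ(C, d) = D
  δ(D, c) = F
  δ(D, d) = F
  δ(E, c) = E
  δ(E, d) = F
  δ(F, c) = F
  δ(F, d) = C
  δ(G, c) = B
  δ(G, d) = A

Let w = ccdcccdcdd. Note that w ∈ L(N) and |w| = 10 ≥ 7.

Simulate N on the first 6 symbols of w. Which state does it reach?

Run of N on the first 6 characters of w = c c d c c c:
  step 0: A  (start)
  step 1: F  (read c: A→F)
  step 2: F  (read c: F→F)
  step 3: C  (read d: F→C)
  step 4: B  (read c: C→B)
  step 5: G  (read c: B→G)
  step 6: B  (read c: G→B)

After reading 6 characters, N is in state B.

B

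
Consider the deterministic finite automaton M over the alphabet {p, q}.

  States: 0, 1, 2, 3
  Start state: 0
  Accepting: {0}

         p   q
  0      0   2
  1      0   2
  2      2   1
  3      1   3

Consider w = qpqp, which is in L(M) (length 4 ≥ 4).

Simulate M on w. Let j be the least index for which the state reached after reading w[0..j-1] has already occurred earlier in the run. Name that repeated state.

2

State sequence: 0 -q-> 2 -p-> 2 -q-> 1 -p-> 0
First repeat at step 2: 2 was already visited.

The earliest repeat is at step j = 2: M is in 2, which it already visited at step i = 1.
Since M has 4 states, any run of length ≥ 4 visits 4+1 states, so by pigeonhole some state repeats within the first 4 steps — that repeat gives the pumpable loop.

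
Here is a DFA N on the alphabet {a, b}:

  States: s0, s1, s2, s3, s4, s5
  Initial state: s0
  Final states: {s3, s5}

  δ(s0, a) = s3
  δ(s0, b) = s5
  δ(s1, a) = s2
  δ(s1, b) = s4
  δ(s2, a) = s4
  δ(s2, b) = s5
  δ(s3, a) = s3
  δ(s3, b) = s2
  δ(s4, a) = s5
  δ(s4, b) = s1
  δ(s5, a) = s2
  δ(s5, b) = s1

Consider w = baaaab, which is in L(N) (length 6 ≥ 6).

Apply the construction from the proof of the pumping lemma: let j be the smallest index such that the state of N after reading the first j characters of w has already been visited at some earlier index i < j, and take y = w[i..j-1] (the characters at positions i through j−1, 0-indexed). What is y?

aaa

State sequence: s0 -b-> s5 -a-> s2 -a-> s4 -a-> s5 -a-> s2 -b-> s5
First repeat at step 4: s5 was already visited.

So i = 1, j = 4, giving x = w[0:1] = b, y = w[1:4] = aaa, z = w[4:6] = ab.
Check: |xy| = 4 ≤ 6 and |y| = 3 ≥ 1. Reading y takes N from s5 back to s5, so every xyⁱz is accepted.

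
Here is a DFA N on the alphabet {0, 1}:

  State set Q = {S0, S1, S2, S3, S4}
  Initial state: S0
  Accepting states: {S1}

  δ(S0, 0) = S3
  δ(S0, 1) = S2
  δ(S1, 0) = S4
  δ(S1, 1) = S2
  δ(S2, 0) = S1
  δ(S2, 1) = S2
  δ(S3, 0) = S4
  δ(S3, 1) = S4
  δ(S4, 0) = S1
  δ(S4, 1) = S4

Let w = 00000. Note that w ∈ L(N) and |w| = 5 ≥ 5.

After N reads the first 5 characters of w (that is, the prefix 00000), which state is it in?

Run of N on the first 5 characters of w = 0 0 0 0 0:
  step 0: S0  (start)
  step 1: S3  (read 0: S0→S3)
  step 2: S4  (read 0: S3→S4)
  step 3: S1  (read 0: S4→S1)
  step 4: S4  (read 0: S1→S4)
  step 5: S1  (read 0: S4→S1)

After reading 5 characters, N is in state S1.

S1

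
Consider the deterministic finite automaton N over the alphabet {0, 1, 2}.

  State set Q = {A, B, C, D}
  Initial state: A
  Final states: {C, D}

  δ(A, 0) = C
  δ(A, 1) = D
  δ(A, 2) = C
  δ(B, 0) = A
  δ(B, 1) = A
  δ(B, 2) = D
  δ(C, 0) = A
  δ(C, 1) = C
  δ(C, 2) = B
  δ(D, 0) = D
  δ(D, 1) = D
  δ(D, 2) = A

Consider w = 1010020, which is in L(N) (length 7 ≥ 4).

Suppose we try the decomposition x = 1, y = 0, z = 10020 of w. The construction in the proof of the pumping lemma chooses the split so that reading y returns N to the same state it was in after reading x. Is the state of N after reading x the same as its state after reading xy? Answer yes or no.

yes

Run of N on the first 2 characters of w = 1 0:
  step 0: A  (start)
  step 1: D  (read 1: A→D)
  step 2: D  (read 0: D→D)

After x (step 1): D. After xy (step 2): D.
They match, so y = 0 drives N around a cycle from D back to itself; pumping y any number of times keeps N in D before reading z, and xyⁱz ∈ L(N) for every i ≥ 0.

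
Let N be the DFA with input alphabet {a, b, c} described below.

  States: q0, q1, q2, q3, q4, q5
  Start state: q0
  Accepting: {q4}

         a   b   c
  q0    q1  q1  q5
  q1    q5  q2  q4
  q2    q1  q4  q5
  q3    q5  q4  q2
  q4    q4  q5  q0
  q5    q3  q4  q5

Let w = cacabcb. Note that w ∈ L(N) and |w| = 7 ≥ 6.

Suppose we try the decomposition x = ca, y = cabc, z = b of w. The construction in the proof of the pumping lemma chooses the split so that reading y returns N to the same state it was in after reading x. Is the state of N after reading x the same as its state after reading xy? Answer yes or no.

State sequence: q0 -c-> q5 -a-> q3 -c-> q2 -a-> q1 -b-> q2 -c-> q5

After x (step 2): q3. After xy (step 6): q5.
They differ (q3 ≠ q5), so y is not a cycle from the state after x; this split is not the one the pumping-lemma construction produces, and pumping y need not keep the string in L(N).

no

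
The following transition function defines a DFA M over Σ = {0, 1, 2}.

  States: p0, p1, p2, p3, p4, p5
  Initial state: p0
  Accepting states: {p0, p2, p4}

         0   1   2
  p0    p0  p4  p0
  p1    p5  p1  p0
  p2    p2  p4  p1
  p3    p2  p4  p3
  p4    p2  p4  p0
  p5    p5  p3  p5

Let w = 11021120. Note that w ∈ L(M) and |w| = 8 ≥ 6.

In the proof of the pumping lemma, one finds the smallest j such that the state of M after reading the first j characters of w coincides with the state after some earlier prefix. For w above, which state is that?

State sequence: p0 -1-> p4 -1-> p4 -0-> p2 -2-> p1 -1-> p1 -1-> p1 -2-> p0 -0-> p0
First repeat at step 2: p4 was already visited.

The earliest repeat is at step j = 2: M is in p4, which it already visited at step i = 1.
Since M has 6 states, any run of length ≥ 6 visits 6+1 states, so by pigeonhole some state repeats within the first 6 steps — that repeat gives the pumpable loop.

p4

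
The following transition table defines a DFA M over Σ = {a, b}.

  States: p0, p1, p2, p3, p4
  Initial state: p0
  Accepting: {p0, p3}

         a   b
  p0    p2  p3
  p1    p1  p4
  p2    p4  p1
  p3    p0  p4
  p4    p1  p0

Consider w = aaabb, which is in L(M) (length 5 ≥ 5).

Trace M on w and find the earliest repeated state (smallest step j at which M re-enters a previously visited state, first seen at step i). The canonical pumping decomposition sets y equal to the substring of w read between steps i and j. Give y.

ab

Run of M on w = a a a b b:
  step 0: p0  (start)
  step 1: p2  (read a: p0→p2)
  step 2: p4  (read a: p2→p4)
  step 3: p1  (read a: p4→p1)
  step 4: p4  (read b: p1→p4)   ← first repeat (p4 seen earlier)
  step 5: p0  (read b: p4→p0)

So i = 2, j = 4, giving x = w[0:2] = aa, y = w[2:4] = ab, z = w[4:5] = b.
Check: |xy| = 4 ≤ 5 and |y| = 2 ≥ 1. Reading y takes M from p4 back to p4, so every xyⁱz is accepted.
With |Q| = 5, pigeonhole forces a state repeat no later than step 5; the substring read between the first and second visits to that state can be pumped.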